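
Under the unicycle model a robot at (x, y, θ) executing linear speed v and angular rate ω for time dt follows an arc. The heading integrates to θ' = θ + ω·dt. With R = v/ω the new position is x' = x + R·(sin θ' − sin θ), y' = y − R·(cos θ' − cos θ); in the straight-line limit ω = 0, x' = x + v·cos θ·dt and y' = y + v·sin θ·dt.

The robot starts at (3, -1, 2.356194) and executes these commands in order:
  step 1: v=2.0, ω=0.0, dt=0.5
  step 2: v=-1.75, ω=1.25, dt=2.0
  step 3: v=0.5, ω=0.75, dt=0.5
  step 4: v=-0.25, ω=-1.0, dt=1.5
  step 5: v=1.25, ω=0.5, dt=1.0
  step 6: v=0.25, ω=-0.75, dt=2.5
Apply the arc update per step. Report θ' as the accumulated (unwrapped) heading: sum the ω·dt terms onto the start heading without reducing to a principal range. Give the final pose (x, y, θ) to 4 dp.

(3.4701, -0.0078, 2.3562)

step 1: θ'=2.3562 (straight) → pose (2.2929, -0.2929, 2.3562)
step 2: θ'=4.8562 (R=-1.4000) → pose (4.6684, 0.8977, 4.8562)
step 3: θ'=5.2312 (R=0.6667) → pose (4.7492, 0.6627, 5.2312)
step 4: θ'=3.7312 (R=0.2500) → pose (4.8273, 0.9944, 3.7312)
step 5: θ'=4.2312 (R=2.5000) → pose (4.0013, 0.0736, 4.2312)
step 6: θ'=2.3562 (R=-0.3333) → pose (3.4701, -0.0078, 2.3562)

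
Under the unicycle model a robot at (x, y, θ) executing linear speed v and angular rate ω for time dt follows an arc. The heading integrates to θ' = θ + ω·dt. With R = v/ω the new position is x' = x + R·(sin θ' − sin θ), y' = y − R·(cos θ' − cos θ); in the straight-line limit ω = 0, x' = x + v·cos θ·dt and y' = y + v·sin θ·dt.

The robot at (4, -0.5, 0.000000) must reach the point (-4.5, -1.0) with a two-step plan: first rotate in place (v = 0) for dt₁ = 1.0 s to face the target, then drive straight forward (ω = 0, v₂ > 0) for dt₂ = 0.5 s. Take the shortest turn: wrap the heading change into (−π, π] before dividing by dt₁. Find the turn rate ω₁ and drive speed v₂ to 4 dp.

ω₁ = -3.0828, v₂ = 17.0294

heading to target = atan2(-1−-0.5, -4.5−4) = -3.0828
Δθ = wrap(-3.0828 − 0.0000) = -3.0828; ω₁ = Δθ/dt₁ = -3.0828
distance = √((-4.5−4)² + (-1−-0.5)²) = 8.5147; v₂ = distance/dt₂ = 17.0294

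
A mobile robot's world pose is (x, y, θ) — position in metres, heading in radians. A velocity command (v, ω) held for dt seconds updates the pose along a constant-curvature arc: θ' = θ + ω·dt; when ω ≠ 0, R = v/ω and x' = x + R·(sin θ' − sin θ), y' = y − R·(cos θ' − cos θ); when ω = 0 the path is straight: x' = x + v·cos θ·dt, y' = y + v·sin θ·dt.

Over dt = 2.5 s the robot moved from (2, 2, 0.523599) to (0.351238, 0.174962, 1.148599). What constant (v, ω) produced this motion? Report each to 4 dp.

Δθ = 1.148599 − 0.523599 = 0.625000
ω = Δθ/dt = 0.625000/2.5 = 0.2500
R = −Δy/(cos θ' − cos θ) = -4.0000
v = R·ω = -4.0000·0.2500 = -1.0000

v = -1.0000, ω = 0.2500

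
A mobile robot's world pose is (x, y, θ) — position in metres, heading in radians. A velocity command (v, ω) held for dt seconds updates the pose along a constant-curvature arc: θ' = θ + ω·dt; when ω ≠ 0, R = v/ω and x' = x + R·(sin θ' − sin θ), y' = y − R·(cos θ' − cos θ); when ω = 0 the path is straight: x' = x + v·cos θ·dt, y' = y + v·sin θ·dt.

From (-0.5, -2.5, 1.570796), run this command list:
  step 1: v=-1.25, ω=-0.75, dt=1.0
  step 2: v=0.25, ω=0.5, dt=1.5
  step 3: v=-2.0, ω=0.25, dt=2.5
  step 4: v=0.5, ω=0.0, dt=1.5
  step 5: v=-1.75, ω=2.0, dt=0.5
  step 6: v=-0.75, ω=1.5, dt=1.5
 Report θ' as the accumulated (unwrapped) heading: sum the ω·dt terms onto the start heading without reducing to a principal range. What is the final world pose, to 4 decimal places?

(1.3618, -6.8956, 5.4458)

step 1: θ'=0.8208 (R=1.6667) → pose (-0.9472, -3.6361, 0.8208)
step 2: θ'=1.5708 (R=0.5000) → pose (-0.8130, -3.2952, 1.5708)
step 3: θ'=2.1958 (R=-8.0000) → pose (0.6993, -7.9760, 2.1958)
step 4: θ'=2.1958 (straight) → pose (0.2604, -7.3678, 2.1958)
step 5: θ'=3.1958 (R=-0.8750) → pose (1.0174, -7.7296, 3.1958)
step 6: θ'=5.4458 (R=-0.5000) → pose (1.3618, -6.8956, 5.4458)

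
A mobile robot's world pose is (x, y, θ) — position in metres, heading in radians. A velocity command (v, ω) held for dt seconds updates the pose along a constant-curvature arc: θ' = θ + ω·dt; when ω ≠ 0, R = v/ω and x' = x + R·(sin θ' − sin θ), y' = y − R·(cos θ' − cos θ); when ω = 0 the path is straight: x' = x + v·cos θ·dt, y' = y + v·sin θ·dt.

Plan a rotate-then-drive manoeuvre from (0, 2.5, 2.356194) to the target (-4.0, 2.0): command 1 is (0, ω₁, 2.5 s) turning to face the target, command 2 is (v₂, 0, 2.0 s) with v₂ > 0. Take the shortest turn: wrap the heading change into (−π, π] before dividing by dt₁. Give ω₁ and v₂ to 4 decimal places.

ω₁ = 0.3639, v₂ = 2.0156

heading to target = atan2(2−2.5, -4−0) = -3.0172
Δθ = wrap(-3.0172 − 2.3562) = 0.9098; ω₁ = Δθ/dt₁ = 0.3639
distance = √((-4−0)² + (2−2.5)²) = 4.0311; v₂ = distance/dt₂ = 2.0156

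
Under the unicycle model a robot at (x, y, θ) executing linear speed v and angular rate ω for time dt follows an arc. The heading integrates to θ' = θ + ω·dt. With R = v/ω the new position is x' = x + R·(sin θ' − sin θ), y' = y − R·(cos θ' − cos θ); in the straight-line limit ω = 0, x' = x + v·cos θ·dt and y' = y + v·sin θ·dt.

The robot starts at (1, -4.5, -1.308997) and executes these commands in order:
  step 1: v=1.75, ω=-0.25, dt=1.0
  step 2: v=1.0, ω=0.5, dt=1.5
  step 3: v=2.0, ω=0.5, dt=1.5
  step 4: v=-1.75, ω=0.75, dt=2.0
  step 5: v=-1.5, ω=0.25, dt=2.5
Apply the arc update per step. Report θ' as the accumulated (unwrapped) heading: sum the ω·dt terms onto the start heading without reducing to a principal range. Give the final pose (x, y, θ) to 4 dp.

(2.6683, -14.4733, 2.0660)

step 1: θ'=-1.5590 (R=-7.0000) → pose (1.2380, -6.2291, -1.5590)
step 2: θ'=-0.8090 (R=2.0000) → pose (1.7907, -7.5860, -0.8090)
step 3: θ'=-0.0590 (R=4.0000) → pose (4.4492, -8.8181, -0.0590)
step 4: θ'=1.4410 (R=-2.3333) → pose (1.9979, -10.8454, 1.4410)
step 5: θ'=2.0660 (R=-6.0000) → pose (2.6683, -14.4733, 2.0660)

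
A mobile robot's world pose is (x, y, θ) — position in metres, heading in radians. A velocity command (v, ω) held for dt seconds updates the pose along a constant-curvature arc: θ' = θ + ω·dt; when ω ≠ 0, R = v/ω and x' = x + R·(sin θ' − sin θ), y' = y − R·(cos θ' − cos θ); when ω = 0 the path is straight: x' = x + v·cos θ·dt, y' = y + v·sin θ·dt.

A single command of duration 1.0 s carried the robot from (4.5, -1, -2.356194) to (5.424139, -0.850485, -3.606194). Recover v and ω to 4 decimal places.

v = -1.0000, ω = -1.2500

Δθ = -3.606194 − -2.356194 = -1.250000
ω = Δθ/dt = -1.250000/1.0 = -1.2500
R = Δx/(sin θ' − sin θ) = 0.8000
v = R·ω = 0.8000·-1.2500 = -1.0000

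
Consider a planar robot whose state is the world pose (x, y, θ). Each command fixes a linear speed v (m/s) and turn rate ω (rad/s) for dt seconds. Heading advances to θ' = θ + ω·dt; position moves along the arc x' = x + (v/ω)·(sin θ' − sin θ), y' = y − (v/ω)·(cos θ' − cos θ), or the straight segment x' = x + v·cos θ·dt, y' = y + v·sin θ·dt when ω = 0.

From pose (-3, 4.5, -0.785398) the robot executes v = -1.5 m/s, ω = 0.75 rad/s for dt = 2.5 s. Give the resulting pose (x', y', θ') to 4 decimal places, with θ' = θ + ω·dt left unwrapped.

(-6.1871, 4.0115, 1.0896)

θ' = -0.7854 + 0.75·2.5 = 1.0896
R = v/ω = -1.5/0.75 = -2.0000
x' = -3 + -2.0000·(sin 1.0896 − sin -0.7854) = -6.1871
y' = 4.5 − -2.0000·(cos 1.0896 − cos -0.7854) = 4.0115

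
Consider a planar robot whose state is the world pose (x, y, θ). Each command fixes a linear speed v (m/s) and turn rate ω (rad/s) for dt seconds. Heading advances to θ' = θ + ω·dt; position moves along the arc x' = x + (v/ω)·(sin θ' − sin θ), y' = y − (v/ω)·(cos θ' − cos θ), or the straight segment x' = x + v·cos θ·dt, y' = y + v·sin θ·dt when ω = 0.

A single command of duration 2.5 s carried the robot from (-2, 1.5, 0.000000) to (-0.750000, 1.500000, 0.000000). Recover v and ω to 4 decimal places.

Δθ = 0.000000 − 0.000000 = 0.000000
ω = Δθ/dt = 0.000000/2.5 = 0.0000
ω = 0 → v = (Δx·cos θ + Δy·sin θ)/dt = 0.5000

v = 0.5000, ω = 0.0000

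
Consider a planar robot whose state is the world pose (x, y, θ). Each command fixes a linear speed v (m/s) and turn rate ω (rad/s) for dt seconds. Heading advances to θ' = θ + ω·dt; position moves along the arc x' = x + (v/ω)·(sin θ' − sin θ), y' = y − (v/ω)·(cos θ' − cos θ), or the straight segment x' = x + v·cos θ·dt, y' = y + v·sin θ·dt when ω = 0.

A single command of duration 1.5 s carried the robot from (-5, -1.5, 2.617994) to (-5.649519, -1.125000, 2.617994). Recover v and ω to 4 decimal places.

Δθ = 2.617994 − 2.617994 = 0.000000
ω = Δθ/dt = 0.000000/1.5 = 0.0000
ω = 0 → v = (Δx·cos θ + Δy·sin θ)/dt = 0.5000

v = 0.5000, ω = 0.0000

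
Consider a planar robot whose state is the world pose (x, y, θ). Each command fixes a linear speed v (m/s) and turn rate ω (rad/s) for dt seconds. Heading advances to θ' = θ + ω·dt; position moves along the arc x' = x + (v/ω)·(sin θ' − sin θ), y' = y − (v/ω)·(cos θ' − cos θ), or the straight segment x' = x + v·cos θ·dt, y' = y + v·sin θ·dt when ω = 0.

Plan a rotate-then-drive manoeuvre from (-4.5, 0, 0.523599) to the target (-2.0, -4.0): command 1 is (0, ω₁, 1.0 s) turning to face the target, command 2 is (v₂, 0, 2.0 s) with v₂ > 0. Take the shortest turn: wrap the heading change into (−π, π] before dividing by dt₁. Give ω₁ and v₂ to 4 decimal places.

ω₁ = -1.5358, v₂ = 2.3585

heading to target = atan2(-4−0, -2−-4.5) = -1.0122
Δθ = wrap(-1.0122 − 0.5236) = -1.5358; ω₁ = Δθ/dt₁ = -1.5358
distance = √((-2−-4.5)² + (-4−0)²) = 4.7170; v₂ = distance/dt₂ = 2.3585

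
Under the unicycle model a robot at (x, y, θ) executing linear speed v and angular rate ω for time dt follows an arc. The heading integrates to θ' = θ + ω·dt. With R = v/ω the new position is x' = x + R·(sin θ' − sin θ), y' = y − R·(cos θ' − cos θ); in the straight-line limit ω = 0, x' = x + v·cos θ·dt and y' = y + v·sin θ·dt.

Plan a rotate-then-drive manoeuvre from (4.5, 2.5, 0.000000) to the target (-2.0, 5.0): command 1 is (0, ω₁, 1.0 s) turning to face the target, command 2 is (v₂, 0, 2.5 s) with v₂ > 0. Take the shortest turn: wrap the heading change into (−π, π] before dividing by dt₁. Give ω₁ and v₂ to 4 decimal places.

ω₁ = 2.7744, v₂ = 2.7857

heading to target = atan2(5−2.5, -2−4.5) = 2.7744
Δθ = wrap(2.7744 − 0.0000) = 2.7744; ω₁ = Δθ/dt₁ = 2.7744
distance = √((-2−4.5)² + (5−2.5)²) = 6.9642; v₂ = distance/dt₂ = 2.7857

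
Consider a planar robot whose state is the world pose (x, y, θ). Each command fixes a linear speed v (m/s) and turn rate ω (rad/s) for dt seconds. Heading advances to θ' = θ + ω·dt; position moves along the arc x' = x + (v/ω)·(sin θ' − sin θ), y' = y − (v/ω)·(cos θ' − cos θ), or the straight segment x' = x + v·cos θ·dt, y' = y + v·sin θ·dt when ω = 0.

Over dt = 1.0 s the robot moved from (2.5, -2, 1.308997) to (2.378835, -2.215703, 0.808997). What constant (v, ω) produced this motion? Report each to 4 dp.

Δθ = 0.808997 − 1.308997 = -0.500000
ω = Δθ/dt = -0.500000/1.0 = -0.5000
R = −Δy/(cos θ' − cos θ) = 0.5000
v = R·ω = 0.5000·-0.5000 = -0.2500

v = -0.2500, ω = -0.5000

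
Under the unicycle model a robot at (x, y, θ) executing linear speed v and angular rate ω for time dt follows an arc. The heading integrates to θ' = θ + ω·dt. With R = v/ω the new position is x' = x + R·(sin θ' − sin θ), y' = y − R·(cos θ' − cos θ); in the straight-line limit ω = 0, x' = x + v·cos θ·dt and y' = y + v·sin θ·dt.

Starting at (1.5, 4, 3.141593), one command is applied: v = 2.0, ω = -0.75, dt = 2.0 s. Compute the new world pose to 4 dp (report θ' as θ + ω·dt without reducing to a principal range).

θ' = 3.1416 + -0.75·2.0 = 1.6416
R = v/ω = 2.0/-0.75 = -2.6667
x' = 1.5 + -2.6667·(sin 1.6416 − sin 3.1416) = -1.1600
y' = 4 − -2.6667·(cos 1.6416 − cos 3.1416) = 6.4780

(-1.1600, 6.4780, 1.6416)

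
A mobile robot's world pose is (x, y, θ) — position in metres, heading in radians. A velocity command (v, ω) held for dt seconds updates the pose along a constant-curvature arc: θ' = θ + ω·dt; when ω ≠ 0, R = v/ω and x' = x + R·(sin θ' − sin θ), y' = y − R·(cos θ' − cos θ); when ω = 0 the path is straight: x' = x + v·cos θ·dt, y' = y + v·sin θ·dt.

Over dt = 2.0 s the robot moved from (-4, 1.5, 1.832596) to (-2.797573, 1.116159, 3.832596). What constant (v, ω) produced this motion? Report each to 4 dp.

v = -0.7500, ω = 1.0000

Δθ = 3.832596 − 1.832596 = 2.000000
ω = Δθ/dt = 2.000000/2.0 = 1.0000
R = Δx/(sin θ' − sin θ) = -0.7500
v = R·ω = -0.7500·1.0000 = -0.7500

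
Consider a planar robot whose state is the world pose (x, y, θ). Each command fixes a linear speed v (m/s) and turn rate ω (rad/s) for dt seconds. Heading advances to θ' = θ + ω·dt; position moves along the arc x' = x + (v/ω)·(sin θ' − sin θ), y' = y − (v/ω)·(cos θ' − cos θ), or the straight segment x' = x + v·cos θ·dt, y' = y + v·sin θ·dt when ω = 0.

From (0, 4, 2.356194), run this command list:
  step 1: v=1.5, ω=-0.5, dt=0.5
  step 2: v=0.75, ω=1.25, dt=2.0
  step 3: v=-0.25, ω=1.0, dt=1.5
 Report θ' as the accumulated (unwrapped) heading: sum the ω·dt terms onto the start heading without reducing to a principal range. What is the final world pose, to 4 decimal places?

step 1: θ'=2.1062 (R=-3.0000) → pose (-0.4589, 4.5908, 2.1062)
step 2: θ'=4.6062 (R=0.6000) → pose (-1.5715, 4.3483, 4.6062)
step 3: θ'=6.1062 (R=-0.2500) → pose (-1.7761, 4.6209, 6.1062)

(-1.7761, 4.6209, 6.1062)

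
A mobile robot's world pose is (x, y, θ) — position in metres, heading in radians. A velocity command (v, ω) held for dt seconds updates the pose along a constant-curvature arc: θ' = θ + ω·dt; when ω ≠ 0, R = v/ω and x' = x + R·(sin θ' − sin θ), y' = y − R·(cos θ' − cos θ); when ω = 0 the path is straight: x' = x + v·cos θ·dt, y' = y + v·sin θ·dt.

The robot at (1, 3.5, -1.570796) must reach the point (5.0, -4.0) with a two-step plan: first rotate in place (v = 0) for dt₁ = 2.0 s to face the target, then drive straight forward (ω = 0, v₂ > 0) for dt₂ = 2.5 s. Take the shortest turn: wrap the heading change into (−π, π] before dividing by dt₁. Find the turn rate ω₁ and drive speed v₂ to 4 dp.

ω₁ = 0.2450, v₂ = 3.4000

heading to target = atan2(-4−3.5, 5−1) = -1.0808
Δθ = wrap(-1.0808 − -1.5708) = 0.4900; ω₁ = Δθ/dt₁ = 0.2450
distance = √((5−1)² + (-4−3.5)²) = 8.5000; v₂ = distance/dt₂ = 3.4000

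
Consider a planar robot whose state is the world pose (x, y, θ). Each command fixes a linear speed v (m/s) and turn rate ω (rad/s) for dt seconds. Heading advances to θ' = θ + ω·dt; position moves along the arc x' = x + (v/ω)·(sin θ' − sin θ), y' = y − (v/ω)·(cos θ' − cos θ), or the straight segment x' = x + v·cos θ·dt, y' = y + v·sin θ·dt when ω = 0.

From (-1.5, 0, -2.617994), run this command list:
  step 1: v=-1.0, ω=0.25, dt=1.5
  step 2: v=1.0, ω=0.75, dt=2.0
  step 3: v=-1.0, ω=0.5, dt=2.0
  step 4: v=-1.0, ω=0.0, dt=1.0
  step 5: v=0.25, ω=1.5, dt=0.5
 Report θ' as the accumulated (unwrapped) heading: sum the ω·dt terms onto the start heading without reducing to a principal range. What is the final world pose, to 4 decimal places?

(-2.9589, -0.5596, 1.0070)

step 1: θ'=-2.2430 (R=-4.0000) → pose (-0.3702, 0.9733, -2.2430)
step 2: θ'=-0.7430 (R=1.3333) → pose (-0.2289, -0.8389, -0.7430)
step 3: θ'=0.2570 (R=-2.0000) → pose (-2.0903, -0.3775, 0.2570)
step 4: θ'=0.2570 (straight) → pose (-3.0574, -0.6317, 0.2570)
step 5: θ'=1.0070 (R=0.1667) → pose (-2.9589, -0.5596, 1.0070)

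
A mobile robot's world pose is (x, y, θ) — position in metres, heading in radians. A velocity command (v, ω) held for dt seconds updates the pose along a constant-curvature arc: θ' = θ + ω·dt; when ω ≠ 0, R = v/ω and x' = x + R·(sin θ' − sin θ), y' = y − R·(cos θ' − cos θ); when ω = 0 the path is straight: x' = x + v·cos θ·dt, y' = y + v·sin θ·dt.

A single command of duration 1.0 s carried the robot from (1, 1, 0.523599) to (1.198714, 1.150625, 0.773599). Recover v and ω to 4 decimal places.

v = 0.2500, ω = 0.2500

Δθ = 0.773599 − 0.523599 = 0.250000
ω = Δθ/dt = 0.250000/1.0 = 0.2500
R = Δx/(sin θ' − sin θ) = 1.0000
v = R·ω = 1.0000·0.2500 = 0.2500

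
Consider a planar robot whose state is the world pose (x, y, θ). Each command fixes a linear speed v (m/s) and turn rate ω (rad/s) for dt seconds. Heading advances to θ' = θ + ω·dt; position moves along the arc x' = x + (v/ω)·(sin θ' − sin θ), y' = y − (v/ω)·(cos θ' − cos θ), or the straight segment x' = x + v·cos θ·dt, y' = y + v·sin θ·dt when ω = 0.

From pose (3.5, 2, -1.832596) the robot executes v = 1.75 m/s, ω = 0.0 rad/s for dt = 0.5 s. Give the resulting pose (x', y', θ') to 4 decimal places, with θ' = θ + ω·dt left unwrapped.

θ' = -1.8326 + 0.0·0.5 = -1.8326
ω = 0 → straight: x' = 3.5 + 1.75·cos(-1.8326)·0.5 = 3.2735
y' = 2 + 1.75·sin(-1.8326)·0.5 = 1.1548

(3.2735, 1.1548, -1.8326)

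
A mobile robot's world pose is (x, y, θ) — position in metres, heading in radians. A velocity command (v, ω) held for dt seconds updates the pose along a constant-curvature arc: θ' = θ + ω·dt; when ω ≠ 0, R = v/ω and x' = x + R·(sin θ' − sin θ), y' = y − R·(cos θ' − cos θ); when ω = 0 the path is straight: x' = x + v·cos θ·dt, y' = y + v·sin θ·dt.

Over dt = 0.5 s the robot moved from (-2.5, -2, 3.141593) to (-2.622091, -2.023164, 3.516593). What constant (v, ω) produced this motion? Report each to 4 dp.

Δθ = 3.516593 − 3.141593 = 0.375000
ω = Δθ/dt = 0.375000/0.5 = 0.7500
R = Δx/(sin θ' − sin θ) = 0.3333
v = R·ω = 0.3333·0.7500 = 0.2500

v = 0.2500, ω = 0.7500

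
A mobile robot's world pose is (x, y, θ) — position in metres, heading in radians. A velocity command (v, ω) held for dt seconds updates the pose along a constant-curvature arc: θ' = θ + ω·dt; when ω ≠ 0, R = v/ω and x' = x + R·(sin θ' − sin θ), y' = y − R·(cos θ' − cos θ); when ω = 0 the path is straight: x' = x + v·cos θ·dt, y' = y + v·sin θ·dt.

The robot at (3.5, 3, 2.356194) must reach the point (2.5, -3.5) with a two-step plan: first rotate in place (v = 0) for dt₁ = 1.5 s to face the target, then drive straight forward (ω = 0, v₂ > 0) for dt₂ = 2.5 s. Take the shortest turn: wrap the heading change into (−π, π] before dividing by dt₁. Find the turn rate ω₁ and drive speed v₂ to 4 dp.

heading to target = atan2(-3.5−3, 2.5−3.5) = -1.7234
Δθ = wrap(-1.7234 − 2.3562) = 2.2035; ω₁ = Δθ/dt₁ = 1.4690
distance = √((2.5−3.5)² + (-3.5−3)²) = 6.5765; v₂ = distance/dt₂ = 2.6306

ω₁ = 1.4690, v₂ = 2.6306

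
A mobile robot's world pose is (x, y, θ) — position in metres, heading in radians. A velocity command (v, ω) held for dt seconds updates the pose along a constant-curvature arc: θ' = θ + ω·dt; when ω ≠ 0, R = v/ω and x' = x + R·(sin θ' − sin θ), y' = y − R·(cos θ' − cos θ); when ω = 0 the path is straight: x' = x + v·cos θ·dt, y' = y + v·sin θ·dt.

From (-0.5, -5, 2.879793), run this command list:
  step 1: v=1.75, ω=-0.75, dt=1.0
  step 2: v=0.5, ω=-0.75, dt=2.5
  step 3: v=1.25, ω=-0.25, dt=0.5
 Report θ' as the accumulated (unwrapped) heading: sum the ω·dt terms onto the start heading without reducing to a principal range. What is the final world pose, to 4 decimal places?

(-0.8640, -2.8656, 0.1298)

step 1: θ'=2.1298 (R=-2.3333) → pose (-1.8743, -3.9836, 2.1298)
step 2: θ'=0.2548 (R=-0.6667) → pose (-1.4771, -2.9849, 0.2548)
step 3: θ'=0.1298 (R=-5.0000) → pose (-0.8640, -2.8656, 0.1298)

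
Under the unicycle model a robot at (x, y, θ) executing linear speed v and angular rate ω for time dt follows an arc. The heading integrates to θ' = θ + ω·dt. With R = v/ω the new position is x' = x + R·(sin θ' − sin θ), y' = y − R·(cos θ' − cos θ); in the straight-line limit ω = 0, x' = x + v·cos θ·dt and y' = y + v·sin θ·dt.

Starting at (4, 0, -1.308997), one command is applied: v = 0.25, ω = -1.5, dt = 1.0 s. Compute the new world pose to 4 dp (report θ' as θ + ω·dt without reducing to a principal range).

θ' = -1.3090 + -1.5·1.0 = -2.8090
R = v/ω = 0.25/-1.5 = -0.1667
x' = 4 + -0.1667·(sin -2.8090 − sin -1.3090) = 3.8934
y' = 0 − -0.1667·(cos -2.8090 − cos -1.3090) = -0.2007

(3.8934, -0.2007, -2.8090)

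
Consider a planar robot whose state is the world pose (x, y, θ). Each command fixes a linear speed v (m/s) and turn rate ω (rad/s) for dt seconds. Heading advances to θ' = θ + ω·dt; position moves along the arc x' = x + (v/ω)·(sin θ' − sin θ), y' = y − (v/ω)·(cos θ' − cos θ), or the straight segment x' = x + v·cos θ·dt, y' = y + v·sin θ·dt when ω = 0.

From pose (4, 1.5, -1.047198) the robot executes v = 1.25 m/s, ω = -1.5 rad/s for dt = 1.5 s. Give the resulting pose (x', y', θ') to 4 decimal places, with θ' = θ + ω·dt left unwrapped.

θ' = -1.0472 + -1.5·1.5 = -3.2972
R = v/ω = 1.25/-1.5 = -0.8333
x' = 4 + -0.8333·(sin -3.2972 − sin -1.0472) = 3.1492
y' = 1.5 − -0.8333·(cos -3.2972 − cos -1.0472) = 0.2601

(3.1492, 0.2601, -3.2972)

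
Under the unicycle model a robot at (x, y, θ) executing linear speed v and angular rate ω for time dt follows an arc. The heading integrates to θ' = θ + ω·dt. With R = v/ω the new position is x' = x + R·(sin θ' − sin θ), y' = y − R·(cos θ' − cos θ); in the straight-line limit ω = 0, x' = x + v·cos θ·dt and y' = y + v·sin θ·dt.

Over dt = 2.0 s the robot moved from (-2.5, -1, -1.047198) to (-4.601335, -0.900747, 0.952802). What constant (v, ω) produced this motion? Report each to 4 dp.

v = -1.2500, ω = 1.0000

Δθ = 0.952802 − -1.047198 = 2.000000
ω = Δθ/dt = 2.000000/2.0 = 1.0000
R = Δx/(sin θ' − sin θ) = -1.2500
v = R·ω = -1.2500·1.0000 = -1.2500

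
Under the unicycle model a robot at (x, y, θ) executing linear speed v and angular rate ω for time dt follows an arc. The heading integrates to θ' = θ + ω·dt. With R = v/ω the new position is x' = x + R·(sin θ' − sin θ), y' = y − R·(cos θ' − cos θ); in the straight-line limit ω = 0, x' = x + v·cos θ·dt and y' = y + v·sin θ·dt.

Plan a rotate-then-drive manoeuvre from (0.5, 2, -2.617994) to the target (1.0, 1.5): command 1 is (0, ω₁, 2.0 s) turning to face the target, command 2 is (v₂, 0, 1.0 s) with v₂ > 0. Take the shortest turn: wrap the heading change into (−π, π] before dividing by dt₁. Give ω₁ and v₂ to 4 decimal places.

ω₁ = 0.9163, v₂ = 0.7071

heading to target = atan2(1.5−2, 1−0.5) = -0.7854
Δθ = wrap(-0.7854 − -2.6180) = 1.8326; ω₁ = Δθ/dt₁ = 0.9163
distance = √((1−0.5)² + (1.5−2)²) = 0.7071; v₂ = distance/dt₂ = 0.7071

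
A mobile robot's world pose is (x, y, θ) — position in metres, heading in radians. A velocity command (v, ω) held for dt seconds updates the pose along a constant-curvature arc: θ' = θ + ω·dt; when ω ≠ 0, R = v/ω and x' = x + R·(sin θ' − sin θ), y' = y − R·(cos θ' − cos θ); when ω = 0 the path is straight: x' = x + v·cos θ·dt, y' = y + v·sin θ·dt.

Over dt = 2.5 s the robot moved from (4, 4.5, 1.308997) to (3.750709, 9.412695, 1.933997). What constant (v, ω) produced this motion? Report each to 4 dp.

Δθ = 1.933997 − 1.308997 = 0.625000
ω = Δθ/dt = 0.625000/2.5 = 0.2500
R = −Δy/(cos θ' − cos θ) = 8.0000
v = R·ω = 8.0000·0.2500 = 2.0000

v = 2.0000, ω = 0.2500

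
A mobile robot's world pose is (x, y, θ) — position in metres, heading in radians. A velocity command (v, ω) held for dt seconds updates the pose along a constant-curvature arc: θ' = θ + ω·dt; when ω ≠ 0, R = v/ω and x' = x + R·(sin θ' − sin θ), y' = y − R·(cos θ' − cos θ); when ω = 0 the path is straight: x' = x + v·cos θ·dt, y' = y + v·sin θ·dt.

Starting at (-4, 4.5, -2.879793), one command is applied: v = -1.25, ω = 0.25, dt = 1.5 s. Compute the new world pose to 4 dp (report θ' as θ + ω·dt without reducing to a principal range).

(-2.3210, 5.3096, -2.5048)

θ' = -2.8798 + 0.25·1.5 = -2.5048
R = v/ω = -1.25/0.25 = -5.0000
x' = -4 + -5.0000·(sin -2.5048 − sin -2.8798) = -2.3210
y' = 4.5 − -5.0000·(cos -2.5048 − cos -2.8798) = 5.3096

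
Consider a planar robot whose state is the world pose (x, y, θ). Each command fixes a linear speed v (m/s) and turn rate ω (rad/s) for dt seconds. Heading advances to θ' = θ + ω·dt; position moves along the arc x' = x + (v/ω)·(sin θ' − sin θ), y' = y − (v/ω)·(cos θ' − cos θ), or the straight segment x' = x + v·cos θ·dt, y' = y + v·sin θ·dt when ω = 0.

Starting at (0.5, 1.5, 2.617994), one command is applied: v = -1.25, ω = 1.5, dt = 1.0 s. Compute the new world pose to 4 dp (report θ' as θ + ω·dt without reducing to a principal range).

(1.6071, 1.7550, 4.1180)

θ' = 2.6180 + 1.5·1.0 = 4.1180
R = v/ω = -1.25/1.5 = -0.8333
x' = 0.5 + -0.8333·(sin 4.1180 − sin 2.6180) = 1.6071
y' = 1.5 − -0.8333·(cos 4.1180 − cos 2.6180) = 1.7550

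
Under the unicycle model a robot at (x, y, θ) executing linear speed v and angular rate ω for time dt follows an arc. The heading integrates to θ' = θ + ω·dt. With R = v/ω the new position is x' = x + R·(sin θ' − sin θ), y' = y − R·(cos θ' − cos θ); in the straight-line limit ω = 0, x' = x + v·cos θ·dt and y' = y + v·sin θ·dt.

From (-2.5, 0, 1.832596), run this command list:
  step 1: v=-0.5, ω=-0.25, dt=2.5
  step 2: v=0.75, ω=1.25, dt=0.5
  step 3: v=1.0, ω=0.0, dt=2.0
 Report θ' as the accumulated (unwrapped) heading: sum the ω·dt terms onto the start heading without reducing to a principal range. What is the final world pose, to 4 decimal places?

(-3.0613, 1.0721, 1.8326)

step 1: θ'=1.2076 (R=2.0000) → pose (-2.5623, -1.2282, 1.2076)
step 2: θ'=1.8326 (R=0.6000) → pose (-2.5436, -0.8597, 1.8326)
step 3: θ'=1.8326 (straight) → pose (-3.0613, 1.0721, 1.8326)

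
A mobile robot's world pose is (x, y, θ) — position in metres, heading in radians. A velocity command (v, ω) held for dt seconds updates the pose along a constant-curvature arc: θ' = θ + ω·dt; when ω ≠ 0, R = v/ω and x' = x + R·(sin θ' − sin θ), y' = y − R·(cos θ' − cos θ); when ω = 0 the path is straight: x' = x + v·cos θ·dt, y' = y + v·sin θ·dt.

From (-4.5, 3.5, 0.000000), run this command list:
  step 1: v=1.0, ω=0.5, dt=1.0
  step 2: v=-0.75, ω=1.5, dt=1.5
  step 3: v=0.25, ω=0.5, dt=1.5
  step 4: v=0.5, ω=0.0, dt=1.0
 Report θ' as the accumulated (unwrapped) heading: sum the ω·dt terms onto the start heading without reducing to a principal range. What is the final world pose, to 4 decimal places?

step 1: θ'=0.5000 (R=2.0000) → pose (-3.5411, 3.7448, 0.5000)
step 2: θ'=2.7500 (R=-0.5000) → pose (-3.4923, 2.8439, 2.7500)
step 3: θ'=3.5000 (R=0.5000) → pose (-3.8585, 2.8500, 3.5000)
step 4: θ'=3.5000 (straight) → pose (-4.3267, 2.6746, 3.5000)

(-4.3267, 2.6746, 3.5000)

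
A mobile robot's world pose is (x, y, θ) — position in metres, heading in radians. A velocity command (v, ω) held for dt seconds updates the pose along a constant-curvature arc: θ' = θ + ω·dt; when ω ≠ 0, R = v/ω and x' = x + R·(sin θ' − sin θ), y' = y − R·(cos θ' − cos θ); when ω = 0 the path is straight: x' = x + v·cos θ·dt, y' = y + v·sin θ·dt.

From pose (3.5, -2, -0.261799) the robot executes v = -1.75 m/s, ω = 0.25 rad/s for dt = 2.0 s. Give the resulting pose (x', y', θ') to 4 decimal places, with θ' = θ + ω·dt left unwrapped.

(0.0366, -1.9591, 0.2382)

θ' = -0.2618 + 0.25·2.0 = 0.2382
R = v/ω = -1.75/0.25 = -7.0000
x' = 3.5 + -7.0000·(sin 0.2382 − sin -0.2618) = 0.0366
y' = -2 − -7.0000·(cos 0.2382 − cos -0.2618) = -1.9591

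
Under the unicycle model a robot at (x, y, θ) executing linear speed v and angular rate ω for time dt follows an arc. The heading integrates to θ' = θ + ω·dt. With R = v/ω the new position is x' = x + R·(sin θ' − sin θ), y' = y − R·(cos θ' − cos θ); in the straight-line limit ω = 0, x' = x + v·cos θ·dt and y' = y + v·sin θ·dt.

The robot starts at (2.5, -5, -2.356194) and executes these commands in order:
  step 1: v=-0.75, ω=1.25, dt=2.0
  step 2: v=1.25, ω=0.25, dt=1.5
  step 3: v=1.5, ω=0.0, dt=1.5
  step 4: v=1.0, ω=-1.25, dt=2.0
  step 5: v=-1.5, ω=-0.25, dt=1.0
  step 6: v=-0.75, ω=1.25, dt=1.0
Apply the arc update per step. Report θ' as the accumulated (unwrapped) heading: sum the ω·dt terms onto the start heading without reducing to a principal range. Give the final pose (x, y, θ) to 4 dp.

step 1: θ'=0.1438 (R=-0.6000) → pose (1.9897, -3.9819, 0.1438)
step 2: θ'=0.5188 (R=5.0000) → pose (3.7524, -3.3756, 0.5188)
step 3: θ'=0.5188 (straight) → pose (5.7063, -2.2600, 0.5188)
step 4: θ'=-1.9812 (R=-0.8000) → pose (6.8366, -3.2739, -1.9812)
step 5: θ'=-2.2312 (R=6.0000) → pose (7.5999, -1.9871, -2.2312)
step 6: θ'=-0.9812 (R=-0.6000) → pose (7.6247, -1.2854, -0.9812)

(7.6247, -1.2854, -0.9812)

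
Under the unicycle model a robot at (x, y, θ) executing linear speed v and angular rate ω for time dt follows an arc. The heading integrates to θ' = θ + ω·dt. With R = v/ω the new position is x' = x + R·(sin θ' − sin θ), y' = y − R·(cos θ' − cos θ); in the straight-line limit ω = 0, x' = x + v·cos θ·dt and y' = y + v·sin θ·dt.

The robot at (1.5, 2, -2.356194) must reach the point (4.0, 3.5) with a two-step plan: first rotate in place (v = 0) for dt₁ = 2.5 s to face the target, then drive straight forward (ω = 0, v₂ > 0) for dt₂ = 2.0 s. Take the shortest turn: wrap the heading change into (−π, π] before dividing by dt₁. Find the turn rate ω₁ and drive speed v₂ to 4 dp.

heading to target = atan2(3.5−2, 4−1.5) = 0.5404
Δθ = wrap(0.5404 − -2.3562) = 2.8966; ω₁ = Δθ/dt₁ = 1.1586
distance = √((4−1.5)² + (3.5−2)²) = 2.9155; v₂ = distance/dt₂ = 1.4577

ω₁ = 1.1586, v₂ = 1.4577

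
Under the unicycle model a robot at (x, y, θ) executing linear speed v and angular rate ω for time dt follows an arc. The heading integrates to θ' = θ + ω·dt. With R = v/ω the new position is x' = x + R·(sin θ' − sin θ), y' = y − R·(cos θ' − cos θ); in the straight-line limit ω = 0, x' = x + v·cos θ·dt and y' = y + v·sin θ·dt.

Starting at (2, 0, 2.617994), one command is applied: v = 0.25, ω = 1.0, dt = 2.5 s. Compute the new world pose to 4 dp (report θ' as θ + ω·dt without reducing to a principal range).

θ' = 2.6180 + 1.0·2.5 = 5.1180
R = v/ω = 0.25/1.0 = 0.2500
x' = 2 + 0.2500·(sin 5.1180 − sin 2.6180) = 1.6453
y' = 0 − 0.2500·(cos 5.1180 − cos 2.6180) = -0.3152

(1.6453, -0.3152, 5.1180)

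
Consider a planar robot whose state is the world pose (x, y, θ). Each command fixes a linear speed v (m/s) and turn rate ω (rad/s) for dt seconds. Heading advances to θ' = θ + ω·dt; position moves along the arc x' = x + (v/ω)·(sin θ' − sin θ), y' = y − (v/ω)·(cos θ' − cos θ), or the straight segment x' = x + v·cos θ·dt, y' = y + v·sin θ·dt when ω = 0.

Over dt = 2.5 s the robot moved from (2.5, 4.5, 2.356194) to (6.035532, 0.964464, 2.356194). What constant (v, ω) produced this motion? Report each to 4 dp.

v = -2.0000, ω = 0.0000

Δθ = 2.356194 − 2.356194 = 0.000000
ω = Δθ/dt = 0.000000/2.5 = 0.0000
ω = 0 → v = (Δx·cos θ + Δy·sin θ)/dt = -2.0000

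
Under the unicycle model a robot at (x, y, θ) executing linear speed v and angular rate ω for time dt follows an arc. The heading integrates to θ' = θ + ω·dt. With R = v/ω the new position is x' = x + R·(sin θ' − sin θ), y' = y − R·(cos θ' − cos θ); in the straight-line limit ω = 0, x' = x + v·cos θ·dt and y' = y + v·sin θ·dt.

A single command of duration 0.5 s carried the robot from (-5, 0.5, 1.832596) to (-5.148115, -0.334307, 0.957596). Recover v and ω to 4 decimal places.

Δθ = 0.957596 − 1.832596 = -0.875000
ω = Δθ/dt = -0.875000/0.5 = -1.7500
R = −Δy/(cos θ' − cos θ) = 1.0000
v = R·ω = 1.0000·-1.7500 = -1.7500

v = -1.7500, ω = -1.7500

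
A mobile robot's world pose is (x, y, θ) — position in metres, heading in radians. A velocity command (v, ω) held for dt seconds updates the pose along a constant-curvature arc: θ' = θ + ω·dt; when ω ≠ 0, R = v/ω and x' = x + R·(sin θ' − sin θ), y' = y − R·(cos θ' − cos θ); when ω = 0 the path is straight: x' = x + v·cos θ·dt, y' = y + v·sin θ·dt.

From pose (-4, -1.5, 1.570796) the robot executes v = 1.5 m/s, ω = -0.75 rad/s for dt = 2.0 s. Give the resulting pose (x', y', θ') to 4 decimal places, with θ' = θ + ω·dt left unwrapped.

(-2.1415, 0.4950, 0.0708)

θ' = 1.5708 + -0.75·2.0 = 0.0708
R = v/ω = 1.5/-0.75 = -2.0000
x' = -4 + -2.0000·(sin 0.0708 − sin 1.5708) = -2.1415
y' = -1.5 − -2.0000·(cos 0.0708 − cos 1.5708) = 0.4950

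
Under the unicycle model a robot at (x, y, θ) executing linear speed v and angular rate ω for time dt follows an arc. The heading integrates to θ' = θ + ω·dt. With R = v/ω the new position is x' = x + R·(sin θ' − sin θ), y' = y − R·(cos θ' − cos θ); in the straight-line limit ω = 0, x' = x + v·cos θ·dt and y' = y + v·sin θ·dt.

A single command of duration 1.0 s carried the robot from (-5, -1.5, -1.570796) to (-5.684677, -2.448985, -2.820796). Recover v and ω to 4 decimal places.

v = 1.2500, ω = -1.2500

Δθ = -2.820796 − -1.570796 = -1.250000
ω = Δθ/dt = -1.250000/1.0 = -1.2500
R = −Δy/(cos θ' − cos θ) = -1.0000
v = R·ω = -1.0000·-1.2500 = 1.2500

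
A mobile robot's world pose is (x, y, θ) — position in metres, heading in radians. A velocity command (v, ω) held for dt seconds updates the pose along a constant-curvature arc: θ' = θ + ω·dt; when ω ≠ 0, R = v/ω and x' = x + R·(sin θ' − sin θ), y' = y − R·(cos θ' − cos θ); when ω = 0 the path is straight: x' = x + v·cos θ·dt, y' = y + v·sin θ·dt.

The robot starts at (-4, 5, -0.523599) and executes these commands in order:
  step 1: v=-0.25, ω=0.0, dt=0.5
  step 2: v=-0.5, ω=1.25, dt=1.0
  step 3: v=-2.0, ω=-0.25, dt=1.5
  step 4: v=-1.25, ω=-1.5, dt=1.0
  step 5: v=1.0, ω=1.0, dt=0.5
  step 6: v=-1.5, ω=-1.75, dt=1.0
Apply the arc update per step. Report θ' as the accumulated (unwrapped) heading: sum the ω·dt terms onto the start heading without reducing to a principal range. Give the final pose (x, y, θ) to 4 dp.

(-7.9346, 4.8526, -2.3986)

step 1: θ'=-0.5236 (straight) → pose (-4.1083, 5.0625, -0.5236)
step 2: θ'=0.7264 (R=-0.4000) → pose (-4.5739, 5.0151, 0.7264)
step 3: θ'=0.3514 (R=8.0000) → pose (-7.1337, 3.4845, 0.3514)
step 4: θ'=-1.1486 (R=0.8333) → pose (-8.1807, 3.9255, -1.1486)
step 5: θ'=-0.6486 (R=1.0000) → pose (-7.8726, 3.5383, -0.6486)
step 6: θ'=-2.3986 (R=0.8571) → pose (-7.9346, 4.8526, -2.3986)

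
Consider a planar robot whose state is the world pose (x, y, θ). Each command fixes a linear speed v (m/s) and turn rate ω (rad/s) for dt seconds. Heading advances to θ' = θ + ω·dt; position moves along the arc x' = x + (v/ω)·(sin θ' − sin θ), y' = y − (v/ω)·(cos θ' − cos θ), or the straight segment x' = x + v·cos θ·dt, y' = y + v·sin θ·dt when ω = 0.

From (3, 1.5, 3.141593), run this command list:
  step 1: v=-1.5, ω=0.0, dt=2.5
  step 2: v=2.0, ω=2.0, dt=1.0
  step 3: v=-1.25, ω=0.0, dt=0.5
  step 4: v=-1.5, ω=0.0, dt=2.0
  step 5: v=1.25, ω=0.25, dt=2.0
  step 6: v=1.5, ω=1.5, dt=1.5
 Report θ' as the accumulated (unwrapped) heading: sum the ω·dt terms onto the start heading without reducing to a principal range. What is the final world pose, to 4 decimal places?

(7.4841, 2.2938, 7.8916)

step 1: θ'=3.1416 (straight) → pose (6.7500, 1.5000, 3.1416)
step 2: θ'=5.1416 (R=1.0000) → pose (5.8407, 0.0839, 5.1416)
step 3: θ'=5.1416 (straight) → pose (5.5806, 0.6522, 5.1416)
step 4: θ'=5.1416 (straight) → pose (4.3322, 3.3801, 5.1416)
step 5: θ'=5.6416 (R=5.0000) → pose (5.8863, 1.4551, 5.6416)
step 6: θ'=7.8916 (R=1.0000) → pose (7.4841, 2.2938, 7.8916)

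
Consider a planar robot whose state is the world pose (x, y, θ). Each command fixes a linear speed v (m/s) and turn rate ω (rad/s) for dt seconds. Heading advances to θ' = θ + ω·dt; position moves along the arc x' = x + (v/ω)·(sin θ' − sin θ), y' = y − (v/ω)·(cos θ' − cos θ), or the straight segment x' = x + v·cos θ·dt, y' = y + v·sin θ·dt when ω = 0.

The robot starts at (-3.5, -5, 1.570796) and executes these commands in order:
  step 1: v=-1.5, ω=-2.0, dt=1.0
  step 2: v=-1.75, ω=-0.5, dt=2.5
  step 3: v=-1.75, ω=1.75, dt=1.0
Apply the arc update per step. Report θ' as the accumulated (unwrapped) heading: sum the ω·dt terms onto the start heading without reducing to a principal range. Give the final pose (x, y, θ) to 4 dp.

step 1: θ'=-0.4292 (R=0.7500) → pose (-4.5621, -5.6820, -0.4292)
step 2: θ'=-1.6792 (R=3.5000) → pose (-6.5850, -2.1207, -1.6792)
step 3: θ'=0.0708 (R=-1.0000) → pose (-7.6499, -1.0151, 0.0708)

(-7.6499, -1.0151, 0.0708)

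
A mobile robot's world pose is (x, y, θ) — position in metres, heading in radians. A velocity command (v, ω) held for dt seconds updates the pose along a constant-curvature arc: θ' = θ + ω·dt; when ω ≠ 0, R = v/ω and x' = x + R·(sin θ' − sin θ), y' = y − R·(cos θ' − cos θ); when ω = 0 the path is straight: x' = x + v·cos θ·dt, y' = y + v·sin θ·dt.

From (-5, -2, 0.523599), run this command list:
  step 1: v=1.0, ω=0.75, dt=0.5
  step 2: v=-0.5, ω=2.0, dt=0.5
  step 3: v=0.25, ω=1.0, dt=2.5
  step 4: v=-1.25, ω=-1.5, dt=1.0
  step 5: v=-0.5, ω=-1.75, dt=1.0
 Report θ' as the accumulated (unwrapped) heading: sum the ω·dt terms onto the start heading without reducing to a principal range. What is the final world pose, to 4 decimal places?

(-3.9539, -1.7578, 1.1486)

step 1: θ'=0.8986 (R=1.3333) → pose (-4.6234, -1.6756, 0.8986)
step 2: θ'=1.8986 (R=-0.2500) → pose (-4.6645, -1.9117, 1.8986)
step 3: θ'=4.3986 (R=0.2500) → pose (-5.1389, -1.9151, 4.3986)
step 4: θ'=2.8986 (R=0.8333) → pose (-4.1458, -1.3634, 2.8986)
step 5: θ'=1.1486 (R=0.2857) → pose (-3.9539, -1.7578, 1.1486)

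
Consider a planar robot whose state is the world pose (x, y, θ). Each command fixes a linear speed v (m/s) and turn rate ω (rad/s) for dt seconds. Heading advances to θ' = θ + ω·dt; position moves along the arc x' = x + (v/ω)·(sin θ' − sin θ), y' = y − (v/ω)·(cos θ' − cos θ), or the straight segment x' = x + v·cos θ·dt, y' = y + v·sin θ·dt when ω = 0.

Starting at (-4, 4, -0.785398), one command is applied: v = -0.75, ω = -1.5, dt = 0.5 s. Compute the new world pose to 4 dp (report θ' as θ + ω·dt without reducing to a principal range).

θ' = -0.7854 + -1.5·0.5 = -1.5354
R = v/ω = -0.75/-1.5 = 0.5000
x' = -4 + 0.5000·(sin -1.5354 − sin -0.7854) = -4.1461
y' = 4 − 0.5000·(cos -1.5354 − cos -0.7854) = 4.3359

(-4.1461, 4.3359, -1.5354)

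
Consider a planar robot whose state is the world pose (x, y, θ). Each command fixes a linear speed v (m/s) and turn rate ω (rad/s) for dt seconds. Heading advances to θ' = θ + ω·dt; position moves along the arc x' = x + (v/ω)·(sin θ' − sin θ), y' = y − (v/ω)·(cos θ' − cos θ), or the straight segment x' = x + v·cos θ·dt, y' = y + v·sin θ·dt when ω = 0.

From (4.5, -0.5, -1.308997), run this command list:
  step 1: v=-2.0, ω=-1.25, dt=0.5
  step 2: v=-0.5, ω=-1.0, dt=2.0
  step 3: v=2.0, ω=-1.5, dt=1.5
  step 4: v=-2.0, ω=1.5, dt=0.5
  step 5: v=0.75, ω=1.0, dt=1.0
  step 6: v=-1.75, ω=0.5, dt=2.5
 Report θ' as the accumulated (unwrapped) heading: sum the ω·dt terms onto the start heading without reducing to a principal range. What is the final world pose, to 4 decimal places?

step 1: θ'=-1.9340 (R=1.6000) → pose (4.5499, 0.4825, -1.9340)
step 2: θ'=-3.9340 (R=0.5000) → pose (5.3733, 0.6560, -3.9340)
step 3: θ'=-6.1840 (R=-1.3333) → pose (6.1906, 2.9189, -6.1840)
step 4: θ'=-5.4340 (R=-1.3333) → pose (5.3217, 2.4729, -5.4340)
step 5: θ'=-4.4340 (R=0.7500) → pose (5.4797, 3.1745, -4.4340)
step 6: θ'=-3.1840 (R=-3.5000) → pose (8.6966, 0.6395, -3.1840)

(8.6966, 0.6395, -3.1840)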